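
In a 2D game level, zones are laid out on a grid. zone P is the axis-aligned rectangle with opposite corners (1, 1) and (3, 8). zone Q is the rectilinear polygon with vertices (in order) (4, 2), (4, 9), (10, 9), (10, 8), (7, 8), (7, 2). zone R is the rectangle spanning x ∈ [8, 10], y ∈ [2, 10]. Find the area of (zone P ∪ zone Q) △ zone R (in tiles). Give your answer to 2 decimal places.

50.00

|zone P ∪ zone Q| = 38.
|(zone P ∪ zone Q) ∩ zone R| = 2.
|(zone P ∪ zone Q) △ zone R| = 38 + 16 − 4 = 50.00.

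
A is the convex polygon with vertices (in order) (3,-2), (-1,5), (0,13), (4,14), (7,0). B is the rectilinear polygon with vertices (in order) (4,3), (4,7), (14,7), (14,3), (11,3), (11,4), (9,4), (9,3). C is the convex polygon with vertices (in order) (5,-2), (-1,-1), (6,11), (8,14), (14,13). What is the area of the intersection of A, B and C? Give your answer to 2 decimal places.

The intersection is the polygon with vertices (4,3), (4,7), (5.5,7), (6.357,3).
By the shoelace formula its area is 7.71.

7.71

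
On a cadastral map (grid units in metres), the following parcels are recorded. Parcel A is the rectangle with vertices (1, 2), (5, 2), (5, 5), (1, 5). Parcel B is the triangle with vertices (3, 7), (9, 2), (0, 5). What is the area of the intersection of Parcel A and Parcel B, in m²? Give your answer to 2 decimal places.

4.00

The intersection is the polygon with vertices (1,5), (5,5), (5,3.333), (1,4.667).
By the shoelace formula its area is 4.00.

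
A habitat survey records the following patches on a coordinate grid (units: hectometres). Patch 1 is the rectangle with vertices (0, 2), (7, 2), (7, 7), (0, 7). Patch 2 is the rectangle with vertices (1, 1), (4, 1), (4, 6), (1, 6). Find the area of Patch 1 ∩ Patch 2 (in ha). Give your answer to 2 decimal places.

12.00

|Patch 1∩Patch 2|: x∈[1,4], y∈[2,6] → 3·4 = 12.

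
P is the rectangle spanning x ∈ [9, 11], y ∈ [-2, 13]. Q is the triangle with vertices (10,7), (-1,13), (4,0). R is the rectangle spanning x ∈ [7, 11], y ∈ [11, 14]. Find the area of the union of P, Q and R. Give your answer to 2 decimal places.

93.64

By inclusion–exclusion:
Individual areas: |P| = 30, |Q| = 56.5, |R| = 12.
|P∩Q| = 0.8561.
|P∩R|: x∈[9,11], y∈[11,13] → 2·2 = 4.
|Q∩R| = 0.
|P∩Q∩R| = 0.
|P ∪ Q ∪ R| = 98.5 − 4.8561 + 0 = 93.64.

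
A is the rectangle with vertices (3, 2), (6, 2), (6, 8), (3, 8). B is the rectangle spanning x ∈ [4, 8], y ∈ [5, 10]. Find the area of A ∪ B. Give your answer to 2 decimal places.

32.00

By inclusion–exclusion:
Individual areas: |A| = 18, |B| = 20.
|A∩B|: x∈[4,6], y∈[5,8] → 2·3 = 6.
|A ∪ B| = 38 − 6 = 32.00.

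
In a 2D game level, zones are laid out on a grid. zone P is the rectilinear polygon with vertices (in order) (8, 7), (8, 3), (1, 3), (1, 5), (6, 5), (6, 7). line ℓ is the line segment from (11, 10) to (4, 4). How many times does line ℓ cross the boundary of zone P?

The segment meets the boundary at (5.167,5), (6,5.714), (7.5,7).

3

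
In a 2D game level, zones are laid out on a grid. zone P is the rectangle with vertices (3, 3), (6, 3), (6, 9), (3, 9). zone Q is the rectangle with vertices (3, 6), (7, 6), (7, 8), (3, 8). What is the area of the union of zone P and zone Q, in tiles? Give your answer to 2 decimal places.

By inclusion–exclusion:
Individual areas: |zone P| = 18, |zone Q| = 8.
|zone P∩zone Q|: x∈[3,6], y∈[6,8] → 3·2 = 6.
|zone P ∪ zone Q| = 26 − 6 = 20.00.

20.00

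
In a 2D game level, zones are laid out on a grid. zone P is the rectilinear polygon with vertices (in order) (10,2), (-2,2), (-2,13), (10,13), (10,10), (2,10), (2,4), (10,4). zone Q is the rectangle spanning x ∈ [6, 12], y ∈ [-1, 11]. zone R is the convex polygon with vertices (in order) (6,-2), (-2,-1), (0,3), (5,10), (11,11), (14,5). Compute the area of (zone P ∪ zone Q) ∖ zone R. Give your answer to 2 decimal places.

|zone P ∪ zone Q| = 144.
|(zone P ∪ zone Q) ∩ zone R| = 71.7286.
|(zone P ∪ zone Q) ∖ zone R| = 144 − 71.7286 = 72.27.

72.27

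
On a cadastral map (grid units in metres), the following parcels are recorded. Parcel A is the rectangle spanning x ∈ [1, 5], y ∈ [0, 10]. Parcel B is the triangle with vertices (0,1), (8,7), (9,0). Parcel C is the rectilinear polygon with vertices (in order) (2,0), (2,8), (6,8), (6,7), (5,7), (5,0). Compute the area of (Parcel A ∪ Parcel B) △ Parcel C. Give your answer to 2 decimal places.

|Parcel A ∪ Parcel B| = 60.6667.
|(Parcel A ∪ Parcel B) ∩ Parcel C| = 24.
|(Parcel A ∪ Parcel B) △ Parcel C| = 60.6667 + 25 − 48 = 37.67.

37.67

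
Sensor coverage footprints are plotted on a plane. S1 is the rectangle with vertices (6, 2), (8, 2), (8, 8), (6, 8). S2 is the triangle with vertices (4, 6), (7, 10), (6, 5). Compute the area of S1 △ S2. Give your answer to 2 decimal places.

|S1| = 12, |S2| = 5.5, |S1∩S2| = 0.9.
|S1 △ S2| = |S1| + |S2| − 2·|S1∩S2| = 12 + 5.5 − 1.8 = 15.70.

15.70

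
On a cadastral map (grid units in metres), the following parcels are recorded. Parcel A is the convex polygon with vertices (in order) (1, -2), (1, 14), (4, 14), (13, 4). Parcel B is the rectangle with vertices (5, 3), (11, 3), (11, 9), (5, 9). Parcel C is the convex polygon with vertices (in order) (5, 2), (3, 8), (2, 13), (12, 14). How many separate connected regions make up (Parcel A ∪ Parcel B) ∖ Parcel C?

(Parcel A ∪ Parcel B) ∖ Parcel C is a single connected region.

1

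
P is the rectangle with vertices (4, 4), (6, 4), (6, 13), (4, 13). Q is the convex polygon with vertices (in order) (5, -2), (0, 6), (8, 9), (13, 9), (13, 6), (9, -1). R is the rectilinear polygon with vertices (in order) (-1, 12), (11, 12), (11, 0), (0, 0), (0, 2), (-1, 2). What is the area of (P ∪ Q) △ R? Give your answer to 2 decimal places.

78.82

|P ∪ Q| = 101.25.
|(P ∪ Q) ∩ R| = 82.2143.
|(P ∪ Q) △ R| = 101.25 + 142 − 164.4286 = 78.82.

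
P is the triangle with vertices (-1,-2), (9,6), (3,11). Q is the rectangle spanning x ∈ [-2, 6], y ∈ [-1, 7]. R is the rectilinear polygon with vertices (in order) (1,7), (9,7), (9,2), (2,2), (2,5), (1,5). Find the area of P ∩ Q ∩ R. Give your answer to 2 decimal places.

19.48

The intersection is the polygon with vertices (1.769,7), (6,7), (6,3.6), (4,2), (2,2), (2,5), (1.154,5).
By the shoelace formula its area is 19.48.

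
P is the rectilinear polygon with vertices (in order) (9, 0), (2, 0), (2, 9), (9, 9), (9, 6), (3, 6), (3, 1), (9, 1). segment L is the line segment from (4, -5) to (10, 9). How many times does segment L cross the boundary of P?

The segment meets the boundary at (9,6.667), (8.714,6), (6.571,1), (6.143,0).

4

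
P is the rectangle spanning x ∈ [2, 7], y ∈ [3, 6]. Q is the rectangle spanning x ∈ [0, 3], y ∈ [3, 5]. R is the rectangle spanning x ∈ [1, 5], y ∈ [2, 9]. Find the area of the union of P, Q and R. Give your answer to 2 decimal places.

By inclusion–exclusion:
Individual areas: |P| = 15, |Q| = 6, |R| = 28.
|P∩Q|: x∈[2,3], y∈[3,5] → 1·2 = 2.
|P∩R|: x∈[2,5], y∈[3,6] → 3·3 = 9.
|Q∩R|: x∈[1,3], y∈[3,5] → 2·2 = 4.
|P∩Q∩R| = 2.
|P ∪ Q ∪ R| = 49 − 15 + 2 = 36.00.

36.00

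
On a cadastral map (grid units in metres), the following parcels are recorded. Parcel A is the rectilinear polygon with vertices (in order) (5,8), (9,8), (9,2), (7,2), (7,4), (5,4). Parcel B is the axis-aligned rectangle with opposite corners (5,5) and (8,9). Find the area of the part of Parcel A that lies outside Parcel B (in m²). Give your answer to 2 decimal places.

11.00

|Parcel A| = 20, |Parcel A∩Parcel B| = 9.
|Parcel A ∖ Parcel B| = |Parcel A| − |Parcel A∩Parcel B| = 20 − 9 = 11.00.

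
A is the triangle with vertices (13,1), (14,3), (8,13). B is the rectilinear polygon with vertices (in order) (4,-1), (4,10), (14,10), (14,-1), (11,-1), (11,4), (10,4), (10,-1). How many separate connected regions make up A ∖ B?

1

A ∖ B is a single connected region.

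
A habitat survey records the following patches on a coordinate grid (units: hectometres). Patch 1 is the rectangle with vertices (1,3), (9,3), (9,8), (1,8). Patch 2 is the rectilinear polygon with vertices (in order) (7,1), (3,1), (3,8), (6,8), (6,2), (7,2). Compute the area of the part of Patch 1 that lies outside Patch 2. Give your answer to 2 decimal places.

25.00

|Patch 1| = 40, |Patch 1∩Patch 2| = 15.
|Patch 1 ∖ Patch 2| = |Patch 1| − |Patch 1∩Patch 2| = 40 − 15 = 25.00.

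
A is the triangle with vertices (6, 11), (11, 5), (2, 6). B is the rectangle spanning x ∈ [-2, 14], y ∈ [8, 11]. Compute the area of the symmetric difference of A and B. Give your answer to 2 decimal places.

|A| = 24.5, |B| = 48, |A∩B| = 7.35.
|A △ B| = |A| + |B| − 2·|A∩B| = 24.5 + 48 − 14.7 = 57.80.

57.80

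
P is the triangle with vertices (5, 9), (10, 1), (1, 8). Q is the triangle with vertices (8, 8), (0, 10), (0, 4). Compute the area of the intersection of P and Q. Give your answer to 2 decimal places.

8.61

The intersection is the polygon with vertices (6.191,7.095), (3.739,5.87), (1,8), (4.5,8.875), (5.185,8.704).
By the shoelace formula its area is 8.61.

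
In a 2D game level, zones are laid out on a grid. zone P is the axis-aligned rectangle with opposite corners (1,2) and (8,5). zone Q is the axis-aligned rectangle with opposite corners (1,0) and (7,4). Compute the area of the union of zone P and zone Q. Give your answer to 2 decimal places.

33.00

By inclusion–exclusion:
Individual areas: |zone P| = 21, |zone Q| = 24.
|zone P∩zone Q|: x∈[1,7], y∈[2,4] → 6·2 = 12.
|zone P ∪ zone Q| = 45 − 12 = 33.00.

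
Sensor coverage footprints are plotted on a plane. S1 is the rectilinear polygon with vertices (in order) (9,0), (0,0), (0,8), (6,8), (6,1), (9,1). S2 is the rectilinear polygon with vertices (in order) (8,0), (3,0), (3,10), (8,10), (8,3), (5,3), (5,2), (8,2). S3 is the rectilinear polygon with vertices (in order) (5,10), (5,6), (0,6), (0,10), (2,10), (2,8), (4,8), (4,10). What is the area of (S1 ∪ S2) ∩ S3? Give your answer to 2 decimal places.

12.00

The region (S1 ∪ S2) ∩ S3 is the polygon with vertices (0,8), (2,8), (3,8), (4,8), (4,10), (5,10), (5,6), (0,6).
By the shoelace formula its area is 12.00.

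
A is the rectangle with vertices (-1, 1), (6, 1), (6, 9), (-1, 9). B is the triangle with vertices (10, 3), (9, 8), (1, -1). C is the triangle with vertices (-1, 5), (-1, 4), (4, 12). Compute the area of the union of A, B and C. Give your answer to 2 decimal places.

75.12

By inclusion–exclusion:
Individual areas: |A| = 56, |B| = 24.5, |C| = 2.5.
|A∩B| = 5.7847.
|A∩C| = 2.0982.
|B∩C| = 0.
|A∩B∩C| = 0.
|A ∪ B ∪ C| = 83 − 7.8829 + 0 = 75.12.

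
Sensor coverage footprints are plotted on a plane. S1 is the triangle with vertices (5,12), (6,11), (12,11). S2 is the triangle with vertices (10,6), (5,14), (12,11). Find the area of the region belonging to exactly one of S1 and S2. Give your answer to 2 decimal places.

|S1| = 3, |S2| = 20.5, |S1∩S2| = 2.06.
|S1 △ S2| = |S1| + |S2| − 2·|S1∩S2| = 3 + 20.5 − 4.1201 = 19.38.

19.38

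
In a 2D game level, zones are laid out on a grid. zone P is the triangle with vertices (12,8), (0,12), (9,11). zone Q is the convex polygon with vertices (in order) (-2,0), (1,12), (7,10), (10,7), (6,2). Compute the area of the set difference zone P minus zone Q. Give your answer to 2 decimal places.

|zone P| = 12, |zone P∩zone Q| = 2.0669.
|zone P ∖ zone Q| = |zone P| − |zone P∩zone Q| = 12 − 2.0669 = 9.93.

9.93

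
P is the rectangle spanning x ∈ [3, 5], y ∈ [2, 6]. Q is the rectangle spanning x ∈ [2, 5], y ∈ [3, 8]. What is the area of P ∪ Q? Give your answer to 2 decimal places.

By inclusion–exclusion:
Individual areas: |P| = 8, |Q| = 15.
|P∩Q|: x∈[3,5], y∈[3,6] → 2·3 = 6.
|P ∪ Q| = 23 − 6 = 17.00.

17.00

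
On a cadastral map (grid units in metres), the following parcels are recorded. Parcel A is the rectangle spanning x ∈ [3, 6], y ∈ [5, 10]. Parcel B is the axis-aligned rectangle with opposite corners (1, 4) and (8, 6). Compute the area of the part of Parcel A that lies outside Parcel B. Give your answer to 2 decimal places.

12.00

|Parcel A∩Parcel B|: x∈[3,6], y∈[5,6] → 3·1 = 3.
|Parcel A| = 15.
|Parcel A ∖ Parcel B| = |Parcel A| − |Parcel A∩Parcel B| = 15 − 3 = 12.00.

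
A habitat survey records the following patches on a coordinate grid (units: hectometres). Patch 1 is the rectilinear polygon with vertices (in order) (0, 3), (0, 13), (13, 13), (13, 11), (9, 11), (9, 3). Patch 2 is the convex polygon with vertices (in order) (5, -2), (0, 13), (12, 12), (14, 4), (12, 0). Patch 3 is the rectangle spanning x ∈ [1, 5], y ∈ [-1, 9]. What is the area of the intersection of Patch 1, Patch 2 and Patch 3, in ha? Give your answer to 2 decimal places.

The intersection is the polygon with vertices (3.333,3), (1.333,9), (5,9), (5,3).
By the shoelace formula its area is 16.00.

16.00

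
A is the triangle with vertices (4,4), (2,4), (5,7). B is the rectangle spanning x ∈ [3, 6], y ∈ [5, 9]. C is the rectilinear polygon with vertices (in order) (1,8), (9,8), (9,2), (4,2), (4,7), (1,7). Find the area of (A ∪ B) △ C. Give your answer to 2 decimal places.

|A ∪ B| = 13.6667.
|(A ∪ B) ∩ C| = 7.1667.
|(A ∪ B) △ C| = 13.6667 + 33 − 14.3333 = 32.33.

32.33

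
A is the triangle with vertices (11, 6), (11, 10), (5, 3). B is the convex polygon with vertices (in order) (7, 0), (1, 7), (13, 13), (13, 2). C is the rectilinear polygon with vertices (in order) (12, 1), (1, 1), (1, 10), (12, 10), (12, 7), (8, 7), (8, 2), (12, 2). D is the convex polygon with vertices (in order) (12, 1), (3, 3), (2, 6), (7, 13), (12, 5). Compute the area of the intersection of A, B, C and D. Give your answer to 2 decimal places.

4.82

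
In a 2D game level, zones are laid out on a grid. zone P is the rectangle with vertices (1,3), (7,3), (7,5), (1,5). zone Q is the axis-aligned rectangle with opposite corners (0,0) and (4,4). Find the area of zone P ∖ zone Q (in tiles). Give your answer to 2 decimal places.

9.00

|zone P∩zone Q|: x∈[1,4], y∈[3,4] → 3·1 = 3.
|zone P| = 12.
|zone P ∖ zone Q| = |zone P| − |zone P∩zone Q| = 12 − 3 = 9.00.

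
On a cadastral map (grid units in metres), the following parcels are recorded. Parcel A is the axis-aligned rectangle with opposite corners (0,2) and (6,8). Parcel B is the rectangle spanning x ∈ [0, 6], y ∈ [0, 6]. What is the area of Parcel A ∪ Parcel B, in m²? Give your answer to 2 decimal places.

48.00

By inclusion–exclusion:
Individual areas: |Parcel A| = 36, |Parcel B| = 36.
|Parcel A∩Parcel B|: x∈[0,6], y∈[2,6] → 6·4 = 24.
|Parcel A ∪ Parcel B| = 72 − 24 = 48.00.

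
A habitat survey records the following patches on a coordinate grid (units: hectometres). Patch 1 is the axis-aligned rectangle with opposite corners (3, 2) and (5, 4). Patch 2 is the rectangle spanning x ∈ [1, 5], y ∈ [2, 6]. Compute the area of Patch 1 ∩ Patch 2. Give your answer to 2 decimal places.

4.00

|Patch 1∩Patch 2|: x∈[3,5], y∈[2,4] → 2·2 = 4.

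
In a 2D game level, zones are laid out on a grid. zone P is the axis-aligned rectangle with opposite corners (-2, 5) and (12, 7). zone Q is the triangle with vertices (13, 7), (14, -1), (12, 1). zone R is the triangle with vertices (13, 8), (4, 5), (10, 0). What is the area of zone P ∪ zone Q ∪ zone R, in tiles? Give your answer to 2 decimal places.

56.52

By inclusion–exclusion:
Individual areas: |zone P| = 28, |zone Q| = 7, |zone R| = 31.5.
|zone P∩zone Q| = 0.
|zone P∩zone R| = 9.9792.
|zone Q∩zone R| = 0.
|zone P∩zone Q∩zone R| = 0.
|zone P ∪ zone Q ∪ zone R| = 66.5 − 9.9792 + 0 = 56.52.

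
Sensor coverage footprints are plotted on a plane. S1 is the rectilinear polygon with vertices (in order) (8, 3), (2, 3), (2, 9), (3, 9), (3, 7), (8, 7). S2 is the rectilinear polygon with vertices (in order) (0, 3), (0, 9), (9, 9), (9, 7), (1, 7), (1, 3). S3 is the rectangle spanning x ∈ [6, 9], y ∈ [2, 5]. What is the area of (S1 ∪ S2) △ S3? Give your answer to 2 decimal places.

47.00

|S1 ∪ S2| = 46.
|(S1 ∪ S2) ∩ S3| = 4.
|(S1 ∪ S2) △ S3| = 46 + 9 − 8 = 47.00.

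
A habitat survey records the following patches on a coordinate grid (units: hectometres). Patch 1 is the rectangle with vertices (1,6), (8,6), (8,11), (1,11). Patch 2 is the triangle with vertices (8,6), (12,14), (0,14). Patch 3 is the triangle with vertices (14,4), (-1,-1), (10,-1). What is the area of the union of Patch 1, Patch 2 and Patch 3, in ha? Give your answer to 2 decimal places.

98.00

By inclusion–exclusion:
Individual areas: |Patch 1| = 35, |Patch 2| = 48, |Patch 3| = 27.5.
|Patch 1∩Patch 2| = 12.5.
|Patch 1∩Patch 3| = 0.
|Patch 2∩Patch 3| = 0.
|Patch 1∩Patch 2∩Patch 3| = 0.
|Patch 1 ∪ Patch 2 ∪ Patch 3| = 110.5 − 12.5 + 0 = 98.00.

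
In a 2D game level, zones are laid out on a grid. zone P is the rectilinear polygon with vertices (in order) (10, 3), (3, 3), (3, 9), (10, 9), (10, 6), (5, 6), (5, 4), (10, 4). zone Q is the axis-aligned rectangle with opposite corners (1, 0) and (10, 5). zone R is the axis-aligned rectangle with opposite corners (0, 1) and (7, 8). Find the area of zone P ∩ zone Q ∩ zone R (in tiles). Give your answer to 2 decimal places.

The intersection is the polygon with vertices (3,5), (5,5), (5,4), (7,4), (7,3), (3,3).
By the shoelace formula its area is 6.00.

6.00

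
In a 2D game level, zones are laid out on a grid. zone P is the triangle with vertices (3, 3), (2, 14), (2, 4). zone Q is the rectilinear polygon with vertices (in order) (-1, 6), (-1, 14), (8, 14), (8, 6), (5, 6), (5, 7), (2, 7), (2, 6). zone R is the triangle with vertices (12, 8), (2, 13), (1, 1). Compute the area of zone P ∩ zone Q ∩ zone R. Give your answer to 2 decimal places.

2.18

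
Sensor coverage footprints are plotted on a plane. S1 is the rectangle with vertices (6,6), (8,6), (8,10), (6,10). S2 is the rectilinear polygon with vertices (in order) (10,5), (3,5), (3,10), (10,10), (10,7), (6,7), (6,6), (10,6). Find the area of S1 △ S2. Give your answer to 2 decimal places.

27.00

|S1| = 8, |S2| = 31, |S1∩S2| = 6.
|S1 △ S2| = |S1| + |S2| − 2·|S1∩S2| = 8 + 31 − 12 = 27.00.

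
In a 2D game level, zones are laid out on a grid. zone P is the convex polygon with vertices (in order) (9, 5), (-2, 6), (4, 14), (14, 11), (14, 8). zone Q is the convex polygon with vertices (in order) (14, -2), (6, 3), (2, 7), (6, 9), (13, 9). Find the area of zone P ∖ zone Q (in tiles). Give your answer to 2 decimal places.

59.94

|zone P| = 92, |zone P∩zone Q| = 32.0603.
|zone P ∖ zone Q| = |zone P| − |zone P∩zone Q| = 92 − 32.0603 = 59.94.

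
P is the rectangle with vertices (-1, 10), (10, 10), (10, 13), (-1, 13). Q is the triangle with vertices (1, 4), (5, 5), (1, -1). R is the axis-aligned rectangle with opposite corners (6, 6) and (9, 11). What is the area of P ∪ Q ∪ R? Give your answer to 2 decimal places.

By inclusion–exclusion:
Individual areas: |P| = 33, |Q| = 10, |R| = 15.
|P∩Q| = 0.
|P∩R|: x∈[6,9], y∈[10,11] → 3·1 = 3.
|Q∩R| = 0.
|P∩Q∩R| = 0.
|P ∪ Q ∪ R| = 58 − 3 + 0 = 55.00.

55.00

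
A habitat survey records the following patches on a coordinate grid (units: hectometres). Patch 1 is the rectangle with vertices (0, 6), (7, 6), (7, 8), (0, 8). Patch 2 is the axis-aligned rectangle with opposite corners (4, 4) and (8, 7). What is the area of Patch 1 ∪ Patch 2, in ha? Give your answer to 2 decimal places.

By inclusion–exclusion:
Individual areas: |Patch 1| = 14, |Patch 2| = 12.
|Patch 1∩Patch 2|: x∈[4,7], y∈[6,7] → 3·1 = 3.
|Patch 1 ∪ Patch 2| = 26 − 3 = 23.00.

23.00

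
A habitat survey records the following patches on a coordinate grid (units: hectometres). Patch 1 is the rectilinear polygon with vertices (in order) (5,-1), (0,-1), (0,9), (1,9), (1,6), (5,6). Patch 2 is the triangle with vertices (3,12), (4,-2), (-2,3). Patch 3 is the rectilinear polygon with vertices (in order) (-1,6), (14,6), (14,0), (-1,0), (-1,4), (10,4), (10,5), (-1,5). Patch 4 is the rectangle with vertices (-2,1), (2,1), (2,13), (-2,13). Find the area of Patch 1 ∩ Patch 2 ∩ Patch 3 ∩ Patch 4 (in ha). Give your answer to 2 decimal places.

7.93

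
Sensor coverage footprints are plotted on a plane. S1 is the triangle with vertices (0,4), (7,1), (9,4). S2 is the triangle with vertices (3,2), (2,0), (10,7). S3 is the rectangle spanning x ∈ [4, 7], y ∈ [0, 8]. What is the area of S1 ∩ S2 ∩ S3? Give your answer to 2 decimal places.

The intersection is the polygon with vertices (5.8,4), (6.571,4), (4.411,2.11), (4,2.286), (4,2.714).
By the shoelace formula its area is 1.63.

1.63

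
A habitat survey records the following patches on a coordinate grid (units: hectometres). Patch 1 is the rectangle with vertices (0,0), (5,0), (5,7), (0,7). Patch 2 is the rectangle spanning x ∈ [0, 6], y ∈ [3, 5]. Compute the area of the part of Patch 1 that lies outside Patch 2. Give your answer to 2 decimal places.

25.00

|Patch 1∩Patch 2|: x∈[0,5], y∈[3,5] → 5·2 = 10.
|Patch 1| = 35.
|Patch 1 ∖ Patch 2| = |Patch 1| − |Patch 1∩Patch 2| = 35 − 10 = 25.00.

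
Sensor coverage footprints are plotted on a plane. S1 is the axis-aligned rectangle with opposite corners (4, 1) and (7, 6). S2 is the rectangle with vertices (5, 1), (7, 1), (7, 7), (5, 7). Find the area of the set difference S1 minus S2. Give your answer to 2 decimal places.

|S1∩S2|: x∈[5,7], y∈[1,6] → 2·5 = 10.
|S1| = 15.
|S1 ∖ S2| = |S1| − |S1∩S2| = 15 − 10 = 5.00.

5.00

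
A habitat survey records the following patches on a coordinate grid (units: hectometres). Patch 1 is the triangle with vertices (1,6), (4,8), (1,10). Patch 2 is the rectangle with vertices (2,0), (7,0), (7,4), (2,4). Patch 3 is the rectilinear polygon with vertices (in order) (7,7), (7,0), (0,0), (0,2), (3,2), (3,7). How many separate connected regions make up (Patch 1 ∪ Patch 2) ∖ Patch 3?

2

(Patch 1 ∪ Patch 2) ∖ Patch 3 splits into 2 disjoint pieces (area 6, area 2).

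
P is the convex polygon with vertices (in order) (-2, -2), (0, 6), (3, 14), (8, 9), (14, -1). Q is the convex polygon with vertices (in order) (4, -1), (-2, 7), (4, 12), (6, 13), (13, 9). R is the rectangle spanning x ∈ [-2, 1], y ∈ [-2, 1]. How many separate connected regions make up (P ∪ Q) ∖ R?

1

(P ∪ Q) ∖ R is a single connected region.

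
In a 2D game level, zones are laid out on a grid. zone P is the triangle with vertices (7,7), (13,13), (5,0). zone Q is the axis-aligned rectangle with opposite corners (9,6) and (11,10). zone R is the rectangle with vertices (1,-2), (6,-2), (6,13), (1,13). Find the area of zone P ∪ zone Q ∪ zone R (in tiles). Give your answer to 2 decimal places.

93.81

By inclusion–exclusion:
Individual areas: |zone P| = 15, |zone Q| = 8, |zone R| = 75.
|zone P∩zone Q| = 3.25.
|zone P∩zone R| = 0.9375.
|zone Q∩zone R| = 0 (no overlap).
|zone P∩zone Q∩zone R| = 0.
|zone P ∪ zone Q ∪ zone R| = 98 − 4.1875 + 0 = 93.81.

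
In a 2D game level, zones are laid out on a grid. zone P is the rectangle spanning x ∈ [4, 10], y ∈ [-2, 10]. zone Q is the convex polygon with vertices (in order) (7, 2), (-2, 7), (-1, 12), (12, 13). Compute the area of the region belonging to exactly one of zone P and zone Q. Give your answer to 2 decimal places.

94.80

|zone P| = 72, |zone Q| = 94, |zone P∩zone Q| = 35.6.
|zone P △ zone Q| = |zone P| + |zone Q| − 2·|zone P∩zone Q| = 72 + 94 − 71.2 = 94.80.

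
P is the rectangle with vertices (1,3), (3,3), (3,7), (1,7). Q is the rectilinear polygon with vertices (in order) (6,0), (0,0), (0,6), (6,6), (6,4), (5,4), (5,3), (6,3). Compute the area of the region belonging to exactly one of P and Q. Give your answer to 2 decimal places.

31.00

|P| = 8, |Q| = 35, |P∩Q| = 6.
|P △ Q| = |P| + |Q| − 2·|P∩Q| = 8 + 35 − 12 = 31.00.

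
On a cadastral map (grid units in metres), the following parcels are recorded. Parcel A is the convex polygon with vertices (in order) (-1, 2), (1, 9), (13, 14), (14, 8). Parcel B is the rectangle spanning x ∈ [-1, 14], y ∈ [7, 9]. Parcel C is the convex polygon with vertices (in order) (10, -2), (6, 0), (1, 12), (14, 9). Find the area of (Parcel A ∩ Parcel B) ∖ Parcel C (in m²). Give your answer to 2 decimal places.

4.06

|Parcel A ∩ Parcel B| = 25.2381.
|(Parcel A ∩ Parcel B) ∩ Parcel C| = 21.1777.
|(Parcel A ∩ Parcel B) ∖ Parcel C| = 25.2381 − 21.1777 = 4.06.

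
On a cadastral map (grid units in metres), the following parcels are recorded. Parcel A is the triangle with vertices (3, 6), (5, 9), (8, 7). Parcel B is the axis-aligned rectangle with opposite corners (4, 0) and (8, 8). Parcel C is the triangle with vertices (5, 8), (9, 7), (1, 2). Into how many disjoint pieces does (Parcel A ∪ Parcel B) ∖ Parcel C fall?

2

(Parcel A ∪ Parcel B) ∖ Parcel C splits into 2 disjoint pieces (area 3.5737, area 20.5).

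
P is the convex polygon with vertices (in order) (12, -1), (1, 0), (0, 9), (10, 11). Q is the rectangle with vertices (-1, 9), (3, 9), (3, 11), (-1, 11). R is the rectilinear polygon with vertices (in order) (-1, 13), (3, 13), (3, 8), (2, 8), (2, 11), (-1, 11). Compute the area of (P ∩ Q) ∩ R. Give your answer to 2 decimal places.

The region (P ∩ Q) ∩ R is the polygon with vertices (3,9), (2,9), (2,9.4), (3,9.6).
By the shoelace formula its area is 0.50.

0.50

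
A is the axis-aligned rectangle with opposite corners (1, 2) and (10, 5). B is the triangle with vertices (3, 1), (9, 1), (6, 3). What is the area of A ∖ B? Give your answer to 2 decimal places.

25.50

|A| = 27, |A∩B| = 1.5.
|A ∖ B| = |A| − |A∩B| = 27 − 1.5 = 25.50.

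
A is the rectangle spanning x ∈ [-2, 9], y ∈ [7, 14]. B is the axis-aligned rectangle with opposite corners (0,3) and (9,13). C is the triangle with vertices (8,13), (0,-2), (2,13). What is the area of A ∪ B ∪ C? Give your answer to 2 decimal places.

118.00

By inclusion–exclusion:
Individual areas: |A| = 77, |B| = 90, |C| = 45.
|A∩B|: x∈[0,9], y∈[7,13] → 9·6 = 54.
|A∩C| = 28.8.
|B∩C| = 40.
|A∩B∩C| = 28.8.
|A ∪ B ∪ C| = 212 − 122.8 + 28.8 = 118.00.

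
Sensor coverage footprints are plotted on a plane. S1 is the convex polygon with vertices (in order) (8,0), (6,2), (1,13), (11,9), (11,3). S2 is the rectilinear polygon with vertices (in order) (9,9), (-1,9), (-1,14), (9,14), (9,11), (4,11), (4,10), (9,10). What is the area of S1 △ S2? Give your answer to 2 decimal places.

86.37

|S1| = 66, |S2| = 45, |S1∩S2| = 12.3136.
|S1 △ S2| = |S1| + |S2| − 2·|S1∩S2| = 66 + 45 − 24.6273 = 86.37.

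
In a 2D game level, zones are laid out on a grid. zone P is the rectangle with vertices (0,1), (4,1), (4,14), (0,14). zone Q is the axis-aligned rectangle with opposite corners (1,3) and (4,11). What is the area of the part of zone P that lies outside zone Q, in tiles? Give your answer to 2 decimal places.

|zone P∩zone Q|: x∈[1,4], y∈[3,11] → 3·8 = 24.
|zone P| = 52.
|zone P ∖ zone Q| = |zone P| − |zone P∩zone Q| = 52 − 24 = 28.00.

28.00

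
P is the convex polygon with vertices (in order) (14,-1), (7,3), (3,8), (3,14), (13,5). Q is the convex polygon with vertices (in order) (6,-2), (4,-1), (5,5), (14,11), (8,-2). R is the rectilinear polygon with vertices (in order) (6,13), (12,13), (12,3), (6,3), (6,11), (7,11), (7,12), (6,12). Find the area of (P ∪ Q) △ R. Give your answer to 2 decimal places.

82.20

|P ∪ Q| = 99.1626.
|(P ∪ Q) ∩ R| = 37.9822.
|(P ∪ Q) △ R| = 99.1626 + 59 − 75.9644 = 82.20.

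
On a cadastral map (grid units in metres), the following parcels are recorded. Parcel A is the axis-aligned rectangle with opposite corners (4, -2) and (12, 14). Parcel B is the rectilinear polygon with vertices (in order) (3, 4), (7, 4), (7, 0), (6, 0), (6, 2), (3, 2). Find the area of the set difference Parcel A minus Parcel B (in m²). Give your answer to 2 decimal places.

120.00

|Parcel A| = 128, |Parcel A∩Parcel B| = 8.
|Parcel A ∖ Parcel B| = |Parcel A| − |Parcel A∩Parcel B| = 128 − 8 = 120.00.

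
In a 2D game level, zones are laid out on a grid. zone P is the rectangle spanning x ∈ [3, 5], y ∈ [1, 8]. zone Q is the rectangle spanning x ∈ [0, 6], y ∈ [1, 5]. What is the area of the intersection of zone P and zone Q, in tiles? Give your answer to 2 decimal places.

|zone P∩zone Q|: x∈[3,5], y∈[1,5] → 2·4 = 8.

8.00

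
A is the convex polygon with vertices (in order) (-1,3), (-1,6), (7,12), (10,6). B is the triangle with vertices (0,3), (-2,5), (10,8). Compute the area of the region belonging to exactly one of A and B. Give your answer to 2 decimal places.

|A| = 49.5, |B| = 15, |A∩B| = 14.0933.
|A △ B| = |A| + |B| − 2·|A∩B| = 49.5 + 15 − 28.1865 = 36.31.

36.31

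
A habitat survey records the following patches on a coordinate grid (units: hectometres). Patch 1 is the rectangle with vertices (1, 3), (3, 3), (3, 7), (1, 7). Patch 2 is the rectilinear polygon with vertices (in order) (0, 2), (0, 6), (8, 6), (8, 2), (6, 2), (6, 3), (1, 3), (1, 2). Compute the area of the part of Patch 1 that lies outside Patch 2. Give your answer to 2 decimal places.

2.00

|Patch 1| = 8, |Patch 1∩Patch 2| = 6.
|Patch 1 ∖ Patch 2| = |Patch 1| − |Patch 1∩Patch 2| = 8 − 6 = 2.00.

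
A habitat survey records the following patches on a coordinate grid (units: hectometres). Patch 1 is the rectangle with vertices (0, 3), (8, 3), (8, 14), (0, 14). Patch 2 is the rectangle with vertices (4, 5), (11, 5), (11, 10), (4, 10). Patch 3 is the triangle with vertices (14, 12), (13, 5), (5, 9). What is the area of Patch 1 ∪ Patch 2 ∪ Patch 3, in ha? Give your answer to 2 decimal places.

By inclusion–exclusion:
Individual areas: |Patch 1| = 88, |Patch 2| = 35, |Patch 3| = 30.
|Patch 1∩Patch 2|: x∈[4,8], y∈[5,10] → 4·5 = 20.
|Patch 1∩Patch 3| = 3.75.
|Patch 2∩Patch 3| = 13.5.
|Patch 1∩Patch 2∩Patch 3| = 3.75.
|Patch 1 ∪ Patch 2 ∪ Patch 3| = 153 − 37.25 + 3.75 = 119.50.

119.50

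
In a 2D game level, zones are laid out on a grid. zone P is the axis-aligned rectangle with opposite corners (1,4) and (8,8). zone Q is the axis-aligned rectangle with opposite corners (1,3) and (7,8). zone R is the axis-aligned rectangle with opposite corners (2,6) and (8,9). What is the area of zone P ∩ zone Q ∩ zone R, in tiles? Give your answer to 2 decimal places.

10.00

The intersection is the polygon with vertices (7,6), (2,6), (2,8), (7,8).
By the shoelace formula its area is 10.00.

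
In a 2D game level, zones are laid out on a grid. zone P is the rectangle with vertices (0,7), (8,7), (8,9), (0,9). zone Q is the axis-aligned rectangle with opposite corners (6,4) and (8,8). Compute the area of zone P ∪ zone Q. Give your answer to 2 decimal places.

By inclusion–exclusion:
Individual areas: |zone P| = 16, |zone Q| = 8.
|zone P∩zone Q|: x∈[6,8], y∈[7,8] → 2·1 = 2.
|zone P ∪ zone Q| = 24 − 2 = 22.00.

22.00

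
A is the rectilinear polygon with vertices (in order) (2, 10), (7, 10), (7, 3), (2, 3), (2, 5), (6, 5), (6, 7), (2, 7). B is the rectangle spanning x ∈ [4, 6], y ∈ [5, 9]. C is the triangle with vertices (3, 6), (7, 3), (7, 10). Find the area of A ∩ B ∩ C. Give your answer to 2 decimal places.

2.00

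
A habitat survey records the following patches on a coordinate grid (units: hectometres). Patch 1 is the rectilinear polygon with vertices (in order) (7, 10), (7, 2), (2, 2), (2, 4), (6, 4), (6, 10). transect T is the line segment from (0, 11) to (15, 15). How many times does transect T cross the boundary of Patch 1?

The segment lies entirely outside Patch 1 and never meets its boundary.

0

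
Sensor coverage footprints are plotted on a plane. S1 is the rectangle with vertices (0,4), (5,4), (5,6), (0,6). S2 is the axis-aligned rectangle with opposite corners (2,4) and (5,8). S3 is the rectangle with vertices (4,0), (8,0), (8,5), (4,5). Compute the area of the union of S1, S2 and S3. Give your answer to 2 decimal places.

35.00

By inclusion–exclusion:
Individual areas: |S1| = 10, |S2| = 12, |S3| = 20.
|S1∩S2|: x∈[2,5], y∈[4,6] → 3·2 = 6.
|S1∩S3|: x∈[4,5], y∈[4,5] → 1·1 = 1.
|S2∩S3|: x∈[4,5], y∈[4,5] → 1·1 = 1.
|S1∩S2∩S3| = 1.
|S1 ∪ S2 ∪ S3| = 42 − 8 + 1 = 35.00.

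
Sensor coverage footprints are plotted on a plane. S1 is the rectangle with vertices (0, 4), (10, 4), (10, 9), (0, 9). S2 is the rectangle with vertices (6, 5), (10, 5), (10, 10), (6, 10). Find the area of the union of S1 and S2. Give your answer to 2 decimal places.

54.00

By inclusion–exclusion:
Individual areas: |S1| = 50, |S2| = 20.
|S1∩S2|: x∈[6,10], y∈[5,9] → 4·4 = 16.
|S1 ∪ S2| = 70 − 16 = 54.00.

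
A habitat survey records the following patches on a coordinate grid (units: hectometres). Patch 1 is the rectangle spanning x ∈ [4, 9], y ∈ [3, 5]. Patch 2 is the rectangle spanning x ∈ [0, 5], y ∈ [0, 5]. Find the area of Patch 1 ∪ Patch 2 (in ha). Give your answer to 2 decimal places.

By inclusion–exclusion:
Individual areas: |Patch 1| = 10, |Patch 2| = 25.
|Patch 1∩Patch 2|: x∈[4,5], y∈[3,5] → 1·2 = 2.
|Patch 1 ∪ Patch 2| = 35 − 2 = 33.00.

33.00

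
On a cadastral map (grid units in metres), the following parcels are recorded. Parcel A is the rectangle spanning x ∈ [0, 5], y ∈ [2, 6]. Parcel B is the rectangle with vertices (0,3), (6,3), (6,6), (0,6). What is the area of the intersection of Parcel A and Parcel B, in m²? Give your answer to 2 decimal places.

15.00

|Parcel A∩Parcel B|: x∈[0,5], y∈[3,6] → 5·3 = 15.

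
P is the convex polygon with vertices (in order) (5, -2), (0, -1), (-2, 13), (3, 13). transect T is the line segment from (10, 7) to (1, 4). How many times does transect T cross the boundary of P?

1

The segment meets the boundary at (4.064,5.021).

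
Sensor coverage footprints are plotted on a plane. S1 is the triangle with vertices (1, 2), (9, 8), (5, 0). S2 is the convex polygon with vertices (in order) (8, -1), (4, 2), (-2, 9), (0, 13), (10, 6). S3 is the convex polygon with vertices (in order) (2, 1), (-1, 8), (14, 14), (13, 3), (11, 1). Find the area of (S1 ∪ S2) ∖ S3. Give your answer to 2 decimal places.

|S1 ∪ S2| = 83.2332.
|(S1 ∪ S2) ∩ S3| = 63.5427.
|(S1 ∪ S2) ∖ S3| = 83.2332 − 63.5427 = 19.69.

19.69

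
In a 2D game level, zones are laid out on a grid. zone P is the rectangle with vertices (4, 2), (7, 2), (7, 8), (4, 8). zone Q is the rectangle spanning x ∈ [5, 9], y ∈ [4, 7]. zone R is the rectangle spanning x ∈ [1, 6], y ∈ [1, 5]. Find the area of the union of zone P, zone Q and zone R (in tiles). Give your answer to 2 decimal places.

38.00

By inclusion–exclusion:
Individual areas: |zone P| = 18, |zone Q| = 12, |zone R| = 20.
|zone P∩zone Q|: x∈[5,7], y∈[4,7] → 2·3 = 6.
|zone P∩zone R|: x∈[4,6], y∈[2,5] → 2·3 = 6.
|zone Q∩zone R|: x∈[5,6], y∈[4,5] → 1·1 = 1.
|zone P∩zone Q∩zone R| = 1.
|zone P ∪ zone Q ∪ zone R| = 50 − 13 + 1 = 38.00.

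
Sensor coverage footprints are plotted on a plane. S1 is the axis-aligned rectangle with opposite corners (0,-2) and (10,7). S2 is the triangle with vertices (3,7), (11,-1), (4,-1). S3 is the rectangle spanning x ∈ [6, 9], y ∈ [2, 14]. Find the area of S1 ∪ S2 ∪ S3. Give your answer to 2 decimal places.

111.50

By inclusion–exclusion:
Individual areas: |S1| = 90, |S2| = 28, |S3| = 36.
|S1∩S2| = 27.5.
|S1∩S3|: x∈[6,9], y∈[2,7] → 3·5 = 15.
|S2∩S3| = 2.
|S1∩S2∩S3| = 2.
|S1 ∪ S2 ∪ S3| = 154 − 44.5 + 2 = 111.50.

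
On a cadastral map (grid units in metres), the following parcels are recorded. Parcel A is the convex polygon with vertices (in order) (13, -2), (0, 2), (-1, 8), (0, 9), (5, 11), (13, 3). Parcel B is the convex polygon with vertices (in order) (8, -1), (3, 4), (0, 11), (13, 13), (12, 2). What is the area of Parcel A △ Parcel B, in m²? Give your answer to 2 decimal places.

83.90

|Parcel A| = 109.5, |Parcel B| = 116.5, |Parcel A∩Parcel B| = 71.0519.
|Parcel A △ Parcel B| = |Parcel A| + |Parcel B| − 2·|Parcel A∩Parcel B| = 109.5 + 116.5 − 142.1038 = 83.90.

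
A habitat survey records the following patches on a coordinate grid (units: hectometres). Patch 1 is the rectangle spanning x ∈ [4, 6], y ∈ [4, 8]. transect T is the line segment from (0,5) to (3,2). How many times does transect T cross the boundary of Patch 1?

0

The segment lies entirely outside Patch 1 and never meets its boundary.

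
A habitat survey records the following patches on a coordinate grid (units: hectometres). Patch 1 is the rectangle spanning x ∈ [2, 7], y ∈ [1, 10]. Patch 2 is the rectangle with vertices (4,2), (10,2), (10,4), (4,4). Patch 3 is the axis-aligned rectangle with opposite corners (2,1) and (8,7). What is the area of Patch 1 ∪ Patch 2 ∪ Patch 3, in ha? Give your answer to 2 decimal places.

By inclusion–exclusion:
Individual areas: |Patch 1| = 45, |Patch 2| = 12, |Patch 3| = 36.
|Patch 1∩Patch 2|: x∈[4,7], y∈[2,4] → 3·2 = 6.
|Patch 1∩Patch 3|: x∈[2,7], y∈[1,7] → 5·6 = 30.
|Patch 2∩Patch 3|: x∈[4,8], y∈[2,4] → 4·2 = 8.
|Patch 1∩Patch 2∩Patch 3| = 6.
|Patch 1 ∪ Patch 2 ∪ Patch 3| = 93 − 44 + 6 = 55.00.

55.00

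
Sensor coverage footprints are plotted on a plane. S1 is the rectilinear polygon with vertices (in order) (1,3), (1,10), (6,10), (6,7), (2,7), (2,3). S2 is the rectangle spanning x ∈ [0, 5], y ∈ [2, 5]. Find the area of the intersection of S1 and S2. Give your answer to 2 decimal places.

The intersection is the polygon with vertices (1,5), (2,5), (2,3), (1,3).
By the shoelace formula its area is 2.00.

2.00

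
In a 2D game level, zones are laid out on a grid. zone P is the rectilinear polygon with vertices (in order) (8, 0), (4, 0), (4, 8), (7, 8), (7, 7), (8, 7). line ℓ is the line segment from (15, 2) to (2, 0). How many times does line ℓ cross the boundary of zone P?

The segment meets the boundary at (4,0.308), (8,0.923).

2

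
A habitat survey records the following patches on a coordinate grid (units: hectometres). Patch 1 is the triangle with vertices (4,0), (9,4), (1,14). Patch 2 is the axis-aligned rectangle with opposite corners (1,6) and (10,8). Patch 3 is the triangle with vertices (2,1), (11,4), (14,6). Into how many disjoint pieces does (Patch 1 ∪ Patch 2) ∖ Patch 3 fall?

(Patch 1 ∪ Patch 2) ∖ Patch 3 splits into 2 disjoint pieces (area 46.0853, area 3.254).

2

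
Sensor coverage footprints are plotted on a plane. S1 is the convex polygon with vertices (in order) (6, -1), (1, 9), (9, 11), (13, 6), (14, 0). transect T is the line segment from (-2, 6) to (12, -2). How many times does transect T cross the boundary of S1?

The segment meets the boundary at (9.487,-0.564), (4.3,2.4).

2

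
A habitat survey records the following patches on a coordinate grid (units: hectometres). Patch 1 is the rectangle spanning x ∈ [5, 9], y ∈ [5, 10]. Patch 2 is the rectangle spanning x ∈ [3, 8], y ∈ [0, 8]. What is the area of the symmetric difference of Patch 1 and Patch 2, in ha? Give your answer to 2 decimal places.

42.00

|Patch 1∩Patch 2|: x∈[5,8], y∈[5,8] → 3·3 = 9.
|Patch 1 △ Patch 2| = |Patch 1| + |Patch 2| − 2·|Patch 1∩Patch 2| = 20 + 40 − 18 = 42.00.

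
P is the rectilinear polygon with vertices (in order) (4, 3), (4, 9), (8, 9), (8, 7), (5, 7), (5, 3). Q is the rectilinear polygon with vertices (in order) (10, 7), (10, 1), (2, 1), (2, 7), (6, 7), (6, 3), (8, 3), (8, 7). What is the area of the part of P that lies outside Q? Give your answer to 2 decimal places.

8.00

|P| = 12, |P∩Q| = 4.
|P ∖ Q| = |P| − |P∩Q| = 12 − 4 = 8.00.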